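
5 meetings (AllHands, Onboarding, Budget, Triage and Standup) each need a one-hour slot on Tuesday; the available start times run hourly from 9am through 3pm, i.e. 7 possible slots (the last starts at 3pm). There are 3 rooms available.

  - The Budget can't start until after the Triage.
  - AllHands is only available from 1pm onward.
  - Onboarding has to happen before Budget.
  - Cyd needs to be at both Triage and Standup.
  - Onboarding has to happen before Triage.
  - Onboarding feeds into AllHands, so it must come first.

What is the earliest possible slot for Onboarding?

Downstream work caps Onboarding at 1pm.
Onboarding at 9am is achievable: Standup -> 9am; AllHands -> 1pm; Onboarding -> 9am; Budget -> 11am; Triage -> 10am.

9am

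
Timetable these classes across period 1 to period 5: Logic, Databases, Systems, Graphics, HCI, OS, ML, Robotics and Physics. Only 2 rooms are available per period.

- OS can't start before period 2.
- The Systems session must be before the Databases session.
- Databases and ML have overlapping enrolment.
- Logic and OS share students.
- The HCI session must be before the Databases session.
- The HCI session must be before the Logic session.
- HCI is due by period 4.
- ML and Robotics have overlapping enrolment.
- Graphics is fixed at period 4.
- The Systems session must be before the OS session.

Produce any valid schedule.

Systems=period 1, ML=period 3, HCI=period 1, Robotics=period 4, OS=period 2, Databases=period 2, Logic=period 3, Physics=period 5, Graphics=period 4

Checking: HCI(period 1) before Logic(period 3); HCI(period 1) before Databases(period 2); Systems(period 1) before OS(period 2); Systems(period 1) before Databases(period 2); Databases(period 2) != ML(period 3); ML(period 3) != Robotics(period 4); Logic(period 3) != OS(period 2); Graphics=period 4 in [period 4,period 4]; OS=period 2 in [period 2,period 5]; HCI=period 1 in [period 1,period 4]; max 2 per period (cap 2).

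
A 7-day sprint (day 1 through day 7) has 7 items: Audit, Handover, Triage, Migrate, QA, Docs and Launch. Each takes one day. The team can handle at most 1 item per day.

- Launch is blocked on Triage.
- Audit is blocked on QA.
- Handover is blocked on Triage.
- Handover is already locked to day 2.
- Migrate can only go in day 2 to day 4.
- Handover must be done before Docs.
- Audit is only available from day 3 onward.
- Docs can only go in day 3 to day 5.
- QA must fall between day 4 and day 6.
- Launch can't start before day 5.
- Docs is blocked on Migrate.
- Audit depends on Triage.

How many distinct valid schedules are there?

Splitting on Audit: it can be day 6 (2), day 7 (3). Listing each branch's schedules as (Handover, Triage, Migrate, QA, Docs, Launch) by day number:
Audit=day 6: (2,1,3,4,5,7) (2,1,3,5,4,7) — 2.
Audit=day 7: (2,1,3,4,5,6) (2,1,3,5,4,6) (2,1,3,6,4,5) — 3.
Summing: 2 + 3 = 5.

5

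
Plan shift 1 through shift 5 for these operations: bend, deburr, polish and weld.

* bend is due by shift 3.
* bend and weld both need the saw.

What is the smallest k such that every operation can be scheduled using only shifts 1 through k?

Could 1 shift be enough, i.e. nothing placed later than shift 1? No: bend's window within 1 shift is {shift 1}; weld can't share with bend (shift 1) → nothing is left.
So 1 shift is not enough.
2 works (last occupied shift: shift 2): for example weld in shift 2, bend in shift 1, deburr in shift 1, polish in shift 1.

2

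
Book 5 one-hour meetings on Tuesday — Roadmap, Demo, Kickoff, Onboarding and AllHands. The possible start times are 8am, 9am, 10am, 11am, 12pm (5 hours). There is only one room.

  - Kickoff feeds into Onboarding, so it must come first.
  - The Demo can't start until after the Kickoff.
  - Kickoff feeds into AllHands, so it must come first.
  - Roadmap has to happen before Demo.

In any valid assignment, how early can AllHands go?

9am

Precedence pushes AllHands to at least 9am.
AllHands at 9am is achievable: AllHands in 9am; Kickoff in 8am; Onboarding in 12pm; Demo in 11am; Roadmap in 10am.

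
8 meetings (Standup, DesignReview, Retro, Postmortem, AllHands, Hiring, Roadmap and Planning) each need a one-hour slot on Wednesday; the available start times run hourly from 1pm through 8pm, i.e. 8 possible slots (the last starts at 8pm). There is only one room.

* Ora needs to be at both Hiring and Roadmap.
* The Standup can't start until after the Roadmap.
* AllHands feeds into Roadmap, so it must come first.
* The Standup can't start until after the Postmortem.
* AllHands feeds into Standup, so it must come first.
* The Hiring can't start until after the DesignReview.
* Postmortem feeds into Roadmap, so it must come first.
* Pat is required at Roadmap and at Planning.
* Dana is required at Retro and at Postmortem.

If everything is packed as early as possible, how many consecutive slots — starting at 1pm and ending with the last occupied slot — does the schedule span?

8

The precedence chain requires at least 3 distinct slots.
With at most 1 per slot and 8 meetings, at least 8 slots are needed.
8 works (last occupied slot: 8pm): for example AllHands=2pm; Hiring=6pm; DesignReview=5pm; Retro=7pm; Planning=8pm; Postmortem=1pm; Standup=4pm; Roadmap=3pm.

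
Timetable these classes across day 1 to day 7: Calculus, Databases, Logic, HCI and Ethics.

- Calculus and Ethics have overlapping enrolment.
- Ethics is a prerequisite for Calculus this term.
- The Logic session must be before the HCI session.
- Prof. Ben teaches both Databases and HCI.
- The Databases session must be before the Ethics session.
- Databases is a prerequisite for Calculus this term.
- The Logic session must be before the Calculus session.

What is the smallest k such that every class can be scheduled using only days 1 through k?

The precedence chain requires at least 3 distinct days.
3 works (last occupied day: day 3): for example Logic -> day 1, Ethics -> day 2, Databases -> day 1, HCI -> day 2, Calculus -> day 3.

3 days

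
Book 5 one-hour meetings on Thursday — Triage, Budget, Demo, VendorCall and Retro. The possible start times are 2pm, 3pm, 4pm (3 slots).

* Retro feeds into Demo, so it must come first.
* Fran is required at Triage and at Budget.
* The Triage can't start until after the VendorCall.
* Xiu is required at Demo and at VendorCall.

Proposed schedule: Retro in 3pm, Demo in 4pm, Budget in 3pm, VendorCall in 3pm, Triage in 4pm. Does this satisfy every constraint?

Valid

Fran is required at Triage and at Budget — holds.
Retro feeds into Demo, so it must come first — holds.
The Triage can't start until after the VendorCall — holds.
Xiu is required at Demo and at VendorCall — holds.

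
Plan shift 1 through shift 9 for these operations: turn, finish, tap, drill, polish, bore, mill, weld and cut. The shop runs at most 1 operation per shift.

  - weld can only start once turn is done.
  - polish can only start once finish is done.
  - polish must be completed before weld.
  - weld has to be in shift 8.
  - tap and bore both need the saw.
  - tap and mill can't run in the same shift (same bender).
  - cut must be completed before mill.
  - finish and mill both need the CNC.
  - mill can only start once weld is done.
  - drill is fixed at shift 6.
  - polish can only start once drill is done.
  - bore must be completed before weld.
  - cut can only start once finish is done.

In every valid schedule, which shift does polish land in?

shift 7

drill is fixed at shift 6 and must come before polish, so polish is at least shift 7.
weld is fixed at shift 8 and must come after polish, so polish is at most shift 7.
So polish must be shift 7.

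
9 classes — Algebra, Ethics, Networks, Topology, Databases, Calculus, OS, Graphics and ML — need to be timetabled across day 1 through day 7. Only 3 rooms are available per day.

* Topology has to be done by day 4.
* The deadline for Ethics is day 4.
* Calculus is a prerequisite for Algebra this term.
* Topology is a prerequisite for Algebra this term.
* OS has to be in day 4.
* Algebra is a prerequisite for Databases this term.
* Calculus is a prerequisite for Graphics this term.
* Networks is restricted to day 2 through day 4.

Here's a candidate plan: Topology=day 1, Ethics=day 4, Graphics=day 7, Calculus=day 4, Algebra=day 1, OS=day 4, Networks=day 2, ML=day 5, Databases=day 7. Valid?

No. Calculus is a prerequisite for Algebra this term is not satisfied.

Algebra is a prerequisite for Databases this term — holds.
Networks is restricted to day 2 through day 4 — holds.
Only 3 rooms are available per day — holds.
Calculus is a prerequisite for Graphics this term — holds.
Topology is a prerequisite for Algebra this term — violated.
Calculus is a prerequisite for Algebra this term — violated.
The deadline for Ethics is day 4 — holds.
OS has to be in day 4 — holds.
Topology has to be done by day 4 — holds.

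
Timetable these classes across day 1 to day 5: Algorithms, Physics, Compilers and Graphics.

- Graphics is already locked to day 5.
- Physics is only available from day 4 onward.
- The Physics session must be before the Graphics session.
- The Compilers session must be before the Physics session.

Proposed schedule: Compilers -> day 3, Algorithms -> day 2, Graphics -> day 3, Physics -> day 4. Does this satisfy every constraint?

No. Graphics is already locked to day 5 is not satisfied.

Physics is only available from day 4 onward — holds.
Graphics is already locked to day 5 — violated.
The Physics session must be before the Graphics session — violated.
The Compilers session must be before the Physics session — holds.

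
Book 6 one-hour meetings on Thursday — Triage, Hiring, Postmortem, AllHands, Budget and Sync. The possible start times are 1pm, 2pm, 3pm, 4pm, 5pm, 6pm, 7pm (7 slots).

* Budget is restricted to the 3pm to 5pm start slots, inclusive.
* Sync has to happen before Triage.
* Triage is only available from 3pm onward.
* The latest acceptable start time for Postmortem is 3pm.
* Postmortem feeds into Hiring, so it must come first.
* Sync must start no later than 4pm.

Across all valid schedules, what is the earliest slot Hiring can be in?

Precedence pushes Hiring to at least 2pm.
Hiring at 2pm is achievable: AllHands -> 1pm; Sync -> 1pm; Hiring -> 2pm; Postmortem -> 1pm; Budget -> 3pm; Triage -> 3pm.

2pm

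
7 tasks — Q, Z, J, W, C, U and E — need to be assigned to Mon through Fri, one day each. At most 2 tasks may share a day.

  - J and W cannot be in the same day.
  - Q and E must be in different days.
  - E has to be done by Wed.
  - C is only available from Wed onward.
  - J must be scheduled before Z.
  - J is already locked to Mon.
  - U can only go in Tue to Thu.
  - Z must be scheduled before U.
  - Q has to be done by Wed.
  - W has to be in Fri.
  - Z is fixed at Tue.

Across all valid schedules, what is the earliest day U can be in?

Wed

U is available from Tue; precedence pushes U to at least Wed; U's own window allows nothing later than Thu.
U at Wed is achievable: W in Fri; Q in Mon; E in Tue; U in Wed; Z in Tue; J in Mon; C in Wed.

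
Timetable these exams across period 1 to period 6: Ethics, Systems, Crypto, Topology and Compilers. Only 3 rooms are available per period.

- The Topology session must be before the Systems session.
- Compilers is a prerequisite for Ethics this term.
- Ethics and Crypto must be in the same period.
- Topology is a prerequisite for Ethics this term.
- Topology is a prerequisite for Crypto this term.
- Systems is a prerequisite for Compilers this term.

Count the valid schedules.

Splitting on Ethics: it can be period 4 (1), period 5 (4), period 6 (10). Listing each branch's schedules as (Systems, Crypto, Topology, Compilers) by period number:
Ethics=period 4: (2,4,1,3) — 1.
Ethics=period 5: (2,5,1,3) (2,5,1,4) (3,5,1,4) (3,5,2,4) — 4.
Ethics=period 6: (2,6,1,3) (2,6,1,4) (2,6,1,5) (3,6,1,4) (3,6,1,5) (3,6,2,4) (3,6,2,5) (4,6,1,5) (4,6,2,5) (4,6,3,5) — 10.
Summing: 1 + 4 + 10 = 15.

15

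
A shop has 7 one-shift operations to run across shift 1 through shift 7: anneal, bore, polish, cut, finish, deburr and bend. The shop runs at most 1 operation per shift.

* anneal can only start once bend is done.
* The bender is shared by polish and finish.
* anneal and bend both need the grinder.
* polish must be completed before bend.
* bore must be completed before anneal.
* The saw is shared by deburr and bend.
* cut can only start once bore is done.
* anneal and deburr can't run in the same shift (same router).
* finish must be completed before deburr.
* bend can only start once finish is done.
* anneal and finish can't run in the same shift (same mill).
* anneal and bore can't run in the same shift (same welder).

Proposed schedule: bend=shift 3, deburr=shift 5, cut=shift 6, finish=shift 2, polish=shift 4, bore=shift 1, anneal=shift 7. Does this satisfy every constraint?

No — it violates: polish must be completed before bend

finish must be completed before deburr — holds.
anneal and bore can't run in the same shift (same welder) — holds.
anneal and finish can't run in the same shift (same mill) — holds.
anneal and bend both need the grinder — holds.
anneal can only start once bend is done — holds.
The saw is shared by deburr and bend — holds.
bend can only start once finish is done — holds.
The shop runs at most 1 operation per shift — holds.
anneal and deburr can't run in the same shift (same router) — holds.
The bender is shared by polish and finish — holds.
bore must be completed before anneal — holds.
polish must be completed before bend — violated.
cut can only start once bore is done — holds.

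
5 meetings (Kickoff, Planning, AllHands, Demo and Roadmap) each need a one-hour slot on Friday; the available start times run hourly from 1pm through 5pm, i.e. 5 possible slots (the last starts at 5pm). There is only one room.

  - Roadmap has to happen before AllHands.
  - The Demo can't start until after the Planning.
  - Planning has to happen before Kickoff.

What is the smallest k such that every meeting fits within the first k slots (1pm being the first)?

5 slots

The precedence chain requires at least 2 distinct slots.
With at most 1 per slot and 5 meetings, at least 5 slots are needed.
5 works (last occupied slot: 5pm): for example Roadmap=3pm, AllHands=4pm, Demo=5pm, Kickoff=2pm, Planning=1pm.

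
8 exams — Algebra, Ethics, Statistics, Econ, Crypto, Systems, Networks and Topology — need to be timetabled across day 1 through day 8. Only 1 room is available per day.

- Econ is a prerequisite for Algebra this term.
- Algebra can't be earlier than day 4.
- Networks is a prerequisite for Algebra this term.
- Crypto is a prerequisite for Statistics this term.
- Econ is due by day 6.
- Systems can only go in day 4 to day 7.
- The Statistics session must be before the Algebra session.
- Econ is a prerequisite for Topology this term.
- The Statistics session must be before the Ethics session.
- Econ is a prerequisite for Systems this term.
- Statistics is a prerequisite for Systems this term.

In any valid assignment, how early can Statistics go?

Precedence pushes Statistics to at least day 2; downstream work caps Statistics at day 6.
Statistics at day 2 is achievable: Statistics in day 2, Algebra in day 6, Ethics in day 7, Systems in day 4, Econ in day 3, Networks in day 5, Topology in day 8, Crypto in day 1.

day 2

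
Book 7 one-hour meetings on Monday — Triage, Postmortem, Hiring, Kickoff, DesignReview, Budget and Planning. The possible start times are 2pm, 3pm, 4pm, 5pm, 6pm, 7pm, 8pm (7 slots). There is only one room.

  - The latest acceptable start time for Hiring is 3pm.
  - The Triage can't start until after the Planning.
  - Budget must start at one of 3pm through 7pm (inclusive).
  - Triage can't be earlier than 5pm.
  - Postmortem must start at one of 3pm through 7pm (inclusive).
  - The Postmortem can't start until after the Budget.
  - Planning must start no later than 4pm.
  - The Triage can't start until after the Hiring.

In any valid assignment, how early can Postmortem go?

Postmortem is available from 3pm; precedence pushes Postmortem to at least 4pm; Postmortem's own window allows nothing later than 7pm.
Postmortem at 5pm is achievable: Triage -> 6pm; Planning -> 3pm; Budget -> 4pm; Postmortem -> 5pm; Kickoff -> 7pm; DesignReview -> 8pm; Hiring -> 2pm.
Nothing earlier works — the capacity limit rule out every slot before 5pm.

5pm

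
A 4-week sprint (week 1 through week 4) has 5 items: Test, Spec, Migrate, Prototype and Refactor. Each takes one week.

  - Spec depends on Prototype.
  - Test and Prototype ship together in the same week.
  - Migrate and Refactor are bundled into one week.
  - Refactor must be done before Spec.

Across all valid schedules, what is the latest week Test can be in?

Test must be in the same week as Prototype, which can't be after week 3, so Test is at most week 3.
Test at week 3 is achievable: Migrate -> week 1; Prototype -> week 3; Spec -> week 4; Test -> week 3; Refactor -> week 1.

week 3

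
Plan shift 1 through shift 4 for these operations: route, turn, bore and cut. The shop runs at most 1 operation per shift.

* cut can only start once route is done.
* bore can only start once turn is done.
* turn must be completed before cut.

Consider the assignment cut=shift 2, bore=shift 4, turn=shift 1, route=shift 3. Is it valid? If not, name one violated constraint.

No — it violates: cut can only start once route is done

turn must be completed before cut — holds.
cut can only start once route is done — violated.
The shop runs at most 1 operation per shift — holds.
bore can only start once turn is done — holds.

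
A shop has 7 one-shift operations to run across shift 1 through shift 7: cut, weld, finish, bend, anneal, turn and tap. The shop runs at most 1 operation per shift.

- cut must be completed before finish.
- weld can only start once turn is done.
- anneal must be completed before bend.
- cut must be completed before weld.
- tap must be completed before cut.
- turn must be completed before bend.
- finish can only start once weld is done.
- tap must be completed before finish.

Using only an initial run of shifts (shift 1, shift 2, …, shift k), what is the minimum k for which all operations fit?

7

The precedence chain requires at least 4 distinct shifts.
With at most 1 per shift and 7 operations, at least 7 shifts are needed.
7 works (last occupied shift: shift 7): for example cut in shift 2; bend in shift 7; turn in shift 3; weld in shift 4; finish in shift 5; anneal in shift 6; tap in shift 1.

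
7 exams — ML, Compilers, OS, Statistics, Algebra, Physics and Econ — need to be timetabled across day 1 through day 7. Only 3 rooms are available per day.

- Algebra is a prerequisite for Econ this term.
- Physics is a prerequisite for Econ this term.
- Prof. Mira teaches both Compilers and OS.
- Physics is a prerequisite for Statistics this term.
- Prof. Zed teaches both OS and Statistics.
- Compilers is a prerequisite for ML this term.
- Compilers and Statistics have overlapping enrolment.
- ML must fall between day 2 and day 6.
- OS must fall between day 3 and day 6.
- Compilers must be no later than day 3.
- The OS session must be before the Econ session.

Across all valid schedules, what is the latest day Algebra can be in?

day 6

Downstream work caps Algebra at day 6.
Algebra at day 6 is achievable: Physics -> day 1; Statistics -> day 2; ML -> day 2; Compilers -> day 1; Algebra -> day 6; OS -> day 3; Econ -> day 7.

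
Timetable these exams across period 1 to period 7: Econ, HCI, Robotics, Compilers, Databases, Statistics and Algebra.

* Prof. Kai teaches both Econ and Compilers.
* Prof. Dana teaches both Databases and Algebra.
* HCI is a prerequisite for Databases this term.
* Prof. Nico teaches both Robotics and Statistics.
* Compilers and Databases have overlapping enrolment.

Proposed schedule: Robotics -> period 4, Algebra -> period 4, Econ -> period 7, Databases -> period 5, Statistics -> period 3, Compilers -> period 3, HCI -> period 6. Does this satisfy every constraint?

Prof. Nico teaches both Robotics and Statistics — holds.
Prof. Dana teaches both Databases and Algebra — holds.
Prof. Kai teaches both Econ and Compilers — holds.
Compilers and Databases have overlapping enrolment — holds.
HCI is a prerequisite for Databases this term — violated.

No. HCI is a prerequisite for Databases this term is not satisfied.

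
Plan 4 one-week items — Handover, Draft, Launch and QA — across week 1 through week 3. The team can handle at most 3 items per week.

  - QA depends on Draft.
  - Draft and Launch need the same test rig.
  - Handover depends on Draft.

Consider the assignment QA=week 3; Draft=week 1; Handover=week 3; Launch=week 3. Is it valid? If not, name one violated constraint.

QA depends on Draft — holds.
The team can handle at most 3 items per week — holds.
Handover depends on Draft — holds.
Draft and Launch need the same test rig — holds.

Yes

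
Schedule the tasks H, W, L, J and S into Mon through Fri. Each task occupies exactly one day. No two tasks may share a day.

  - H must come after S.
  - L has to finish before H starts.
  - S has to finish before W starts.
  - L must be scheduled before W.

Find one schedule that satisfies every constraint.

H in Wed, S in Tue, W in Thu, L in Mon, J in Fri

Checking: L(Mon) before W(Thu); S(Tue) before H(Wed); L(Mon) before H(Wed); S(Tue) before W(Thu); max 1 per day (cap 1).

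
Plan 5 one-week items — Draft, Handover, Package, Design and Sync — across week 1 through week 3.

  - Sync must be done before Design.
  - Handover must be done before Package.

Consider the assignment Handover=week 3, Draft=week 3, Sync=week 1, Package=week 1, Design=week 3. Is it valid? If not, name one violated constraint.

Handover must be done before Package — violated.
Sync must be done before Design — holds.

No. Handover must be done before Package is not satisfied.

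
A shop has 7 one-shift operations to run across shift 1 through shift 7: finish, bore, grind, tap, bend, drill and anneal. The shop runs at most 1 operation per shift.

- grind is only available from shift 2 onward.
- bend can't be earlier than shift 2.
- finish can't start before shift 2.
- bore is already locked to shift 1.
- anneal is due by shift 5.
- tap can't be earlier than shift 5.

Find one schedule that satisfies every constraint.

tap in shift 5, bend in shift 6, grind in shift 4, anneal in shift 2, drill in shift 7, bore in shift 1, finish in shift 3

Checking: finish=shift 3 in [shift 2,shift 7]; tap=shift 5 in [shift 5,shift 7]; bore=shift 1 in [shift 1,shift 1]; anneal=shift 2 in [shift 1,shift 5]; bend=shift 6 in [shift 2,shift 7]; grind=shift 4 in [shift 2,shift 7]; max 1 per shift (cap 1).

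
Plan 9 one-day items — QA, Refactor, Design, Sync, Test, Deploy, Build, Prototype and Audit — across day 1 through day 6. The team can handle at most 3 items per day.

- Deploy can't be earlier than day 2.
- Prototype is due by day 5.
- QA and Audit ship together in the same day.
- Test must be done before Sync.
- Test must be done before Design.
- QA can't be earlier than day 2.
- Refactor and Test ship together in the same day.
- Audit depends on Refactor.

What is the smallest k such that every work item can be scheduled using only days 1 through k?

3

The precedence chain requires at least 2 distinct days.
With at most 3 per day and 9 work items, at least 3 days are needed.
3 works (last occupied day: day 3): for example Deploy=day 2, Audit=day 2, Design=day 3, Build=day 1, Sync=day 3, Test=day 1, Refactor=day 1, Prototype=day 3, QA=day 2.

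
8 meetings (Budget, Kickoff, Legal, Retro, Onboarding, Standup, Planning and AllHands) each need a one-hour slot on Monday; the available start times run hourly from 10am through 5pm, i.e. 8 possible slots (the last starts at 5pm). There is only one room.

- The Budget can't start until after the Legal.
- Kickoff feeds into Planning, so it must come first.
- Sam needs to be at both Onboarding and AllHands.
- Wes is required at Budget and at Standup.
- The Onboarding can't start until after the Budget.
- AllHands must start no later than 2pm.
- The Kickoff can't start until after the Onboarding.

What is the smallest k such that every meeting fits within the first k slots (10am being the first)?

8 slots

The precedence chain requires at least 5 distinct slots.
With at most 1 per slot and 8 meetings, at least 8 slots are needed.
8 works (last occupied slot: 5pm): for example AllHands -> 10am, Retro -> 4pm, Legal -> 11am, Budget -> 12pm, Standup -> 5pm, Planning -> 3pm, Onboarding -> 1pm, Kickoff -> 2pm.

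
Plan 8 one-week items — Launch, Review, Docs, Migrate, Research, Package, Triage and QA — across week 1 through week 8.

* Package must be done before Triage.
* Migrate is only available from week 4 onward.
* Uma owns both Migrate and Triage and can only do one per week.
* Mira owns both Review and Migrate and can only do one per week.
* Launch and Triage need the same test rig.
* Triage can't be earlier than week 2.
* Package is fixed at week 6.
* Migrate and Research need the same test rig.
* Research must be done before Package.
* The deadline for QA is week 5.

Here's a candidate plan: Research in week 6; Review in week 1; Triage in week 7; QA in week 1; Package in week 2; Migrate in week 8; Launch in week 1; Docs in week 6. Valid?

Uma owns both Migrate and Triage and can only do one per week — holds.
Migrate and Research need the same test rig — holds.
Launch and Triage need the same test rig — holds.
Package is fixed at week 6 — violated.
Mira owns both Review and Migrate and can only do one per week — holds.
The deadline for QA is week 5 — holds.
Triage can't be earlier than week 2 — holds.
Package must be done before Triage — holds.
Migrate is only available from week 4 onward — holds.
Research must be done before Package — violated.

Invalid. Research must be done before Package.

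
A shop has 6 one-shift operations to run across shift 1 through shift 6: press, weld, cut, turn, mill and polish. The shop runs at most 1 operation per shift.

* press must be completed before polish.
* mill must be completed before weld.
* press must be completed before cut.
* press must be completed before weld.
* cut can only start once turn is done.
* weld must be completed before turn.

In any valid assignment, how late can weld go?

Precedence pushes weld to at least shift 2; downstream work caps weld at shift 4.
weld at shift 4 is achievable: turn in shift 5, polish in shift 3, weld in shift 4, mill in shift 2, cut in shift 6, press in shift 1.

shift 4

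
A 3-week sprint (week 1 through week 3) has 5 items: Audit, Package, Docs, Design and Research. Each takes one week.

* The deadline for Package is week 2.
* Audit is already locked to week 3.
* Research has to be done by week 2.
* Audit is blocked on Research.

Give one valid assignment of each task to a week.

Research in week 1, Docs in week 1, Design in week 1, Package in week 1, Audit in week 3

Checking: Research(week 1) before Audit(week 3); Research=week 1 in [week 1,week 2]; Audit=week 3 in [week 3,week 3]; Package=week 1 in [week 1,week 2].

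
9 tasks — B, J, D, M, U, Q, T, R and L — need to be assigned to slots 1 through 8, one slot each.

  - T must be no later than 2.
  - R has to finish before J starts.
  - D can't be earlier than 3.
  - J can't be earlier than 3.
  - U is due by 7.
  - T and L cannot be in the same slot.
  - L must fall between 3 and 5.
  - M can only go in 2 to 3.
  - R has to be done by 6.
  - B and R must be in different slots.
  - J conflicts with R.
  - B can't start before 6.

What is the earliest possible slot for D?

3

D is available from 3.
D at 3 is achievable: U in 1; R in 1; D in 3; Q in 1; M in 2; T in 1; J in 3; L in 3; B in 6.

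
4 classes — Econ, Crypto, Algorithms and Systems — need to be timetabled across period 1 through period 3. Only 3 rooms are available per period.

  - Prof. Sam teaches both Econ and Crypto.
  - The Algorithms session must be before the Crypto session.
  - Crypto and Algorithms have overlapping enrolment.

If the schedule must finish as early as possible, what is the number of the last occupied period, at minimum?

The precedence chain requires at least 2 distinct periods.
With at most 3 per period and 4 classes, at least 2 periods are needed.
2 works (last occupied period: period 2): for example Systems in period 1, Algorithms in period 1, Crypto in period 2, Econ in period 1.

2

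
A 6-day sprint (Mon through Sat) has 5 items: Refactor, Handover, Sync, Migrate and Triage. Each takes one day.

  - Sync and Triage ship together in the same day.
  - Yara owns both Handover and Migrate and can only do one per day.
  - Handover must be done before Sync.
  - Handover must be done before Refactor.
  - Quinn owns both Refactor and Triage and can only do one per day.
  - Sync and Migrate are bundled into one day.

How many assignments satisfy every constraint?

Splitting on Refactor: it can be Tue (4), Wed (7), Thu (9), Fri (10), Sat (10). Listing each branch's schedules as (Handover, Sync, Migrate, Triage):
Refactor=Tue: (Mon,Wed,Wed,Wed) (Mon,Thu,Thu,Thu) (Mon,Fri,Fri,Fri) (Mon,Sat,Sat,Sat) — 4.
Refactor=Wed: (Mon,Tue,Tue,Tue) (Mon,Thu,Thu,Thu) (Mon,Fri,Fri,Fri) (Mon,Sat,Sat,Sat) (Tue,Thu,Thu,Thu) (Tue,Fri,Fri,Fri) (Tue,Sat,Sat,Sat) — 7.
Refactor=Thu: (Mon,Tue,Tue,Tue) (Mon,Wed,Wed,Wed) (Mon,Fri,Fri,Fri) (Mon,Sat,Sat,Sat) (Tue,Wed,Wed,Wed) (Tue,Fri,Fri,Fri) (Tue,Sat,Sat,Sat) (Wed,Fri,Fri,Fri) (Wed,Sat,Sat,Sat) — 9.
Refactor=Fri: (Mon,Tue,Tue,Tue) (Mon,Wed,Wed,Wed) (Mon,Thu,Thu,Thu) (Mon,Sat,Sat,Sat) (Tue,Wed,Wed,Wed) (Tue,Thu,Thu,Thu) (Tue,Sat,Sat,Sat) (Wed,Thu,Thu,Thu) (Wed,Sat,Sat,Sat) (Thu,Sat,Sat,Sat) — 10.
Refactor=Sat: (Mon,Tue,Tue,Tue) (Mon,Wed,Wed,Wed) (Mon,Thu,Thu,Thu) (Mon,Fri,Fri,Fri) (Tue,Wed,Wed,Wed) (Tue,Thu,Thu,Thu) (Tue,Fri,Fri,Fri) (Wed,Thu,Thu,Thu) (Wed,Fri,Fri,Fri) (Thu,Fri,Fri,Fri) — 10.
Summing: 4 + 7 + 9 + 10 + 10 = 40.

40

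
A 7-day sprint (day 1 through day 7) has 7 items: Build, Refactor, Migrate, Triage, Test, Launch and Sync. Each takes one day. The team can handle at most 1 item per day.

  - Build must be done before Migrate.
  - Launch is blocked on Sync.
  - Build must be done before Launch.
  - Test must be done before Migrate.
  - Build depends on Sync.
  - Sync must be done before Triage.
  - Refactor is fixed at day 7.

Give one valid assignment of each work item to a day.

Migrate -> day 4, Test -> day 3, Triage -> day 6, Sync -> day 1, Launch -> day 5, Build -> day 2, Refactor -> day 7

Checking: Build(day 2) before Migrate(day 4); Sync(day 1) before Build(day 2); Test(day 3) before Migrate(day 4); Sync(day 1) before Launch(day 5); Sync(day 1) before Triage(day 6); Build(day 2) before Launch(day 5); Refactor=day 7 in [day 7,day 7]; max 1 per day (cap 1).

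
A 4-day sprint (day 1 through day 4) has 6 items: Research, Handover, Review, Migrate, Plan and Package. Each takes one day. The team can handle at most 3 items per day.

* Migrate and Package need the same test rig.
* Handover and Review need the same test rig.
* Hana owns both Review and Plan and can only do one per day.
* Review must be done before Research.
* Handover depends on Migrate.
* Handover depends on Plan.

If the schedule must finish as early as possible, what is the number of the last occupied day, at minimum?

The precedence chain requires at least 2 distinct days.
With at most 3 per day and 6 work items, at least 2 days are needed.
Could 2 days be enough, i.e. nothing placed later than day 2? No: Research must come after Review (at day 1 or later) → {day 2}; Review must come before Research (at day 2 or earlier) → {day 1}; Handover must come after Migrate (at day 1 or later) → {day 2}; Plan must come before Handover (at day 2 or earlier) → {day 1}; Plan can't share with Review (day 1) → nothing is left.
So 2 days is not enough.
3 works (last occupied day: day 3): for example Review=day 1; Research=day 2; Plan=day 2; Package=day 2; Handover=day 3; Migrate=day 1.

3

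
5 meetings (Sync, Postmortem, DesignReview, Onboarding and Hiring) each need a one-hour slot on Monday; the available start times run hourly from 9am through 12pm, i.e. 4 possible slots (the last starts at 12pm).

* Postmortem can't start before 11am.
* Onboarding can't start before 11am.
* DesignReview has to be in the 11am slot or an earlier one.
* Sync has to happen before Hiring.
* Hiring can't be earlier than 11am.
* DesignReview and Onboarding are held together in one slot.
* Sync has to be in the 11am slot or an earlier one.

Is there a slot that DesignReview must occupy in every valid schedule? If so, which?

DesignReview must be in the same slot as Onboarding, which can't be before 11am, so DesignReview is at least 11am; DesignReview's own window allows nothing later than 11am.
So DesignReview is pinned to 11am.

11am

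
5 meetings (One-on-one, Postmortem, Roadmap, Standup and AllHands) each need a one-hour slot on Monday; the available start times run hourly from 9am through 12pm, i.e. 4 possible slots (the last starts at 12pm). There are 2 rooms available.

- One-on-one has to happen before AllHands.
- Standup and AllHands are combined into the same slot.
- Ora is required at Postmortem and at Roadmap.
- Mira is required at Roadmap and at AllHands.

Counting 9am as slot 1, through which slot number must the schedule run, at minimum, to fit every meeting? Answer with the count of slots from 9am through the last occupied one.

The precedence chain requires at least 2 distinct slots.
With at most 2 per slot and 5 meetings, at least 3 slots are needed.
3 works (last occupied slot: 11am): for example AllHands -> 10am; Postmortem -> 9am; Roadmap -> 11am; One-on-one -> 9am; Standup -> 10am.

3 slots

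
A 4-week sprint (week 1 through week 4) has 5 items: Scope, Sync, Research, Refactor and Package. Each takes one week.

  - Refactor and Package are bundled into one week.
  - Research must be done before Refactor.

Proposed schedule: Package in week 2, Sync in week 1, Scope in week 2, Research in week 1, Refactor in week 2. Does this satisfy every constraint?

Refactor and Package are bundled into one week — holds.
Research must be done before Refactor — holds.

Valid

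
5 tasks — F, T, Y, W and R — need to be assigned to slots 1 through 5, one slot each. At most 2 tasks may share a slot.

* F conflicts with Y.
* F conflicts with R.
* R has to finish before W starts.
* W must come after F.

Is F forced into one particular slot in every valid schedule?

F can be 1 (e.g. T=1; F=1; Y=2; W=3; R=2) or 2 (e.g. F -> 2, R -> 1, T -> 1, Y -> 3, W -> 3).

No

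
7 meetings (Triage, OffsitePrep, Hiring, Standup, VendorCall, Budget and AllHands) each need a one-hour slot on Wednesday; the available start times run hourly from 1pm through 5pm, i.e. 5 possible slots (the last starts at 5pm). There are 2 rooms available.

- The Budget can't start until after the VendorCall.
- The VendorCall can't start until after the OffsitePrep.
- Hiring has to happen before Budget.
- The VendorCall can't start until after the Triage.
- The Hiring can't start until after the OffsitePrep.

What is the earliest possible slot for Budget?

3pm

Precedence pushes Budget to at least 3pm.
Budget at 3pm is achievable: AllHands -> 4pm; VendorCall -> 2pm; Budget -> 3pm; Standup -> 3pm; Hiring -> 2pm; Triage -> 1pm; OffsitePrep -> 1pm.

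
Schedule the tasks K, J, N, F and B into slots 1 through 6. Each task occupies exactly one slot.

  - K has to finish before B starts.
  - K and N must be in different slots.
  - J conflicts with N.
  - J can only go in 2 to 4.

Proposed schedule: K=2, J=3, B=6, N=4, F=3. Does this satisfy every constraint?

K has to finish before B starts — holds.
K and N must be in different slots — holds.
J conflicts with N — holds.
J can only go in 2 to 4 — holds.

Yes, all constraints hold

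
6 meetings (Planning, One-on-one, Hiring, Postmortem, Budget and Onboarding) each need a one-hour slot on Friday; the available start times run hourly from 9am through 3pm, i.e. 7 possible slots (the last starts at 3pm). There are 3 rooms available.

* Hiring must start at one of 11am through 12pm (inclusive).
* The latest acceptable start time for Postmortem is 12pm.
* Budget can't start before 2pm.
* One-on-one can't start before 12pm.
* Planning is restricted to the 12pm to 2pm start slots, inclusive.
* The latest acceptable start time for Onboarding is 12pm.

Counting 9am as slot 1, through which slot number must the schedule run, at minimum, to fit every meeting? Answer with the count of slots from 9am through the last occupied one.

6 slots

With at most 3 per slot and 6 meetings, at least 2 slots are needed.
Budget can't be placed before 2pm — that is slot 6 counting from 9am — so the schedule must run through at least 6 slots.
6 works (last occupied slot: 2pm): for example Postmortem=9am; Planning=12pm; Onboarding=9am; One-on-one=12pm; Budget=2pm; Hiring=11am.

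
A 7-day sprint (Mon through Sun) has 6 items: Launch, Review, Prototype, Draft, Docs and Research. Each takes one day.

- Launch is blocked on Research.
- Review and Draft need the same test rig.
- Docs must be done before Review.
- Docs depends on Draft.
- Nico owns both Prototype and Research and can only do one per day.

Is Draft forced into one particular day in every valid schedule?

Draft can be Mon (e.g. Review in Wed, Docs in Tue, Research in Mon, Prototype in Tue, Launch in Tue, Draft in Mon) or Tue (e.g. Launch -> Tue, Prototype -> Tue, Docs -> Wed, Review -> Thu, Research -> Mon, Draft -> Tue).

No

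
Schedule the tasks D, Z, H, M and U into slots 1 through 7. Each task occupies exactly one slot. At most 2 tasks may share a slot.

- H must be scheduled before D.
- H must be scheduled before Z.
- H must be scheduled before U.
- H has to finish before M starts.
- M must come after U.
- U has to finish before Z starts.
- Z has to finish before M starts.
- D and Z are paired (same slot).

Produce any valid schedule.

U in 2, M in 4, Z in 3, H in 1, D in 3

Checking: U(2) before Z(3); H(1) before Z(3); Z(3) before M(4); H(1) before U(2); U(2) before M(4); H(1) before M(4); H(1) before D(3); D = Z = 3; max 2 per slot (cap 2).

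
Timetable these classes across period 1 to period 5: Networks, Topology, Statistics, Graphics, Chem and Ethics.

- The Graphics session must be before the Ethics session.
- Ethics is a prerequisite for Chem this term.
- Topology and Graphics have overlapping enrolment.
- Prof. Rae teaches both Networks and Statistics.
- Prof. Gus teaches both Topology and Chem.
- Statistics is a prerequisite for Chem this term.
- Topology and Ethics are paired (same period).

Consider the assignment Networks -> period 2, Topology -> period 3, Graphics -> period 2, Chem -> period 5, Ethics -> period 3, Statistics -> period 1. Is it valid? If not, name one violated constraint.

Yes, all constraints hold

Prof. Rae teaches both Networks and Statistics — holds.
Prof. Gus teaches both Topology and Chem — holds.
Topology and Ethics are paired (same period) — holds.
The Graphics session must be before the Ethics session — holds.
Statistics is a prerequisite for Chem this term — holds.
Topology and Graphics have overlapping enrolment — holds.
Ethics is a prerequisite for Chem this term — holds.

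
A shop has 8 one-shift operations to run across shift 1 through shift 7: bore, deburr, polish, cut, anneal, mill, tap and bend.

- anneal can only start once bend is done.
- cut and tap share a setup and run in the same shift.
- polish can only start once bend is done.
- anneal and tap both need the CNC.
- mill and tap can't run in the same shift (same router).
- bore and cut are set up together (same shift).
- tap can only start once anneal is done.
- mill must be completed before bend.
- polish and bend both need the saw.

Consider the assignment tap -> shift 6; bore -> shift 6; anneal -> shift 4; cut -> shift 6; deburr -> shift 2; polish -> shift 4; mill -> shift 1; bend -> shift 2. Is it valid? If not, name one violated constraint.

Yes

cut and tap share a setup and run in the same shift — holds.
mill must be completed before bend — holds.
anneal can only start once bend is done — holds.
tap can only start once anneal is done — holds.
bore and cut are set up together (same shift) — holds.
mill and tap can't run in the same shift (same router) — holds.
polish and bend both need the saw — holds.
polish can only start once bend is done — holds.
anneal and tap both need the CNC — holds.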